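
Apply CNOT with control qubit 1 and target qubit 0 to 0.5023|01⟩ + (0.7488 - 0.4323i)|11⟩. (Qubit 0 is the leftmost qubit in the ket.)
(0.7488 - 0.4323i)|01⟩ + 0.5023|11⟩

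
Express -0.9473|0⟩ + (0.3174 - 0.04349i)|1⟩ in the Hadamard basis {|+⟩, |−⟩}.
(-0.4454 - 0.03075i)|+⟩ + (-0.8943 + 0.03075i)|−⟩

With |ψ⟩ = α|0⟩ + β|1⟩, the Hadamard-basis coefficients are ⟨+|ψ⟩ = (α + β)/√2 and ⟨−|ψ⟩ = (α − β)/√2.
Here α = -0.9473, β = (0.3174 - 0.04349i): (α + β)/√2 = (-0.4454 - 0.03075i), (α − β)/√2 = (-0.8943 + 0.03075i).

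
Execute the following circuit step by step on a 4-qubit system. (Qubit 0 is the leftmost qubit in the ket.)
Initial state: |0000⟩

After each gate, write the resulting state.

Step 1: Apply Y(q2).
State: i|0010⟩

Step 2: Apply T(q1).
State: i|0010⟩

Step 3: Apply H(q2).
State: (1/√2)i|0000⟩ - (1/√2)i|0010⟩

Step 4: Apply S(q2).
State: (1/√2)i|0000⟩ + 1/√2|0010⟩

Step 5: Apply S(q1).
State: (1/√2)i|0000⟩ + 1/√2|0010⟩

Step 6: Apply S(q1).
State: (1/√2)i|0000⟩ + 1/√2|0010⟩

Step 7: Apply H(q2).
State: (1/2 + (1/2)i)|0000⟩ + (-1/2 + (1/2)i)|0010⟩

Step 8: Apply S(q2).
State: (1/2 + (1/2)i)|0000⟩ + (-1/2 - (1/2)i)|0010⟩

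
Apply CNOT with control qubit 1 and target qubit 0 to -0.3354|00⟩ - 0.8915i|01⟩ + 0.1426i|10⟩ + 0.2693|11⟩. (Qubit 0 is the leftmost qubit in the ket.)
-0.3354|00⟩ + 0.2693|01⟩ + 0.1426i|10⟩ - 0.8915i|11⟩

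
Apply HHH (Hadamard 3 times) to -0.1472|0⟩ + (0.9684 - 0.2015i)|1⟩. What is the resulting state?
(0.5807 - 0.1425i)|0⟩ + (-0.7888 + 0.1425i)|1⟩

H² = I, so H^3 = H: a single Hadamard. With (a, b) = (-0.1472, (0.9684 - 0.2015i)), H gives ((a + b)/√2, (a − b)/√2) = ((0.5807 - 0.1425i), (-0.7888 + 0.1425i)).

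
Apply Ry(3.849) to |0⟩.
-0.3464|0⟩ + 0.9381|1⟩

Ry(3.849) = [[cos(θ/2), −sin(θ/2)], [sin(θ/2), cos(θ/2)]]; θ = 3.849, cos(θ/2) ≈ -0.346375, sin(θ/2) ≈ 0.938096.
With a = amp(|0⟩) = 1 and b = amp(|1⟩) = 0:
new amp(|0⟩) = (-0.346375)·a + (-0.938096)·b = -0.3464
new amp(|1⟩) = (0.938096)·a + (-0.346375)·b = 0.9381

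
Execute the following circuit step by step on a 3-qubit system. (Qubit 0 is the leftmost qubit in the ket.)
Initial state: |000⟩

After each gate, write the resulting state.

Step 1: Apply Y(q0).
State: i|100⟩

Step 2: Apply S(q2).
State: i|100⟩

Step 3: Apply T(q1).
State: i|100⟩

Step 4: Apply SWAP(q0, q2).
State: i|001⟩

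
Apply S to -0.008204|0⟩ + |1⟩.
-0.008204|0⟩ + i|1⟩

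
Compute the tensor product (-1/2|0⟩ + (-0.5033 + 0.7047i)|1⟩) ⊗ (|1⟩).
-1/2|01⟩ + (-0.5033 + 0.7047i)|11⟩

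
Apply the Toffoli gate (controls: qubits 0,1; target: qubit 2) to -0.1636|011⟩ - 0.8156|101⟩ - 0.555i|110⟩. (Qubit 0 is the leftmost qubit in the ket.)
-0.1636|011⟩ - 0.8156|101⟩ - 0.555i|111⟩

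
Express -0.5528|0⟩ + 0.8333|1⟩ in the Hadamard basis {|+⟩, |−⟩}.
0.1983|+⟩ - 0.9801|−⟩

With |ψ⟩ = α|0⟩ + β|1⟩, the Hadamard-basis coefficients are ⟨+|ψ⟩ = (α + β)/√2 and ⟨−|ψ⟩ = (α − β)/√2.
Here α = -0.5528, β = 0.8333: (α + β)/√2 = 0.1983, (α − β)/√2 = -0.9801.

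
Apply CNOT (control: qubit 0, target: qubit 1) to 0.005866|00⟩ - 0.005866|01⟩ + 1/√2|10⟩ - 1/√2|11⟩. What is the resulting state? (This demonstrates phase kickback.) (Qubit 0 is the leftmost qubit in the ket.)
0.005866|00⟩ - 0.005866|01⟩ - 1/√2|10⟩ + 1/√2|11⟩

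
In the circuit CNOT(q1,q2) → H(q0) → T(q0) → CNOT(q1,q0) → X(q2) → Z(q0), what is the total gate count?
6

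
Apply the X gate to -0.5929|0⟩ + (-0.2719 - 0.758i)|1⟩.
(-0.2719 - 0.758i)|0⟩ - 0.5929|1⟩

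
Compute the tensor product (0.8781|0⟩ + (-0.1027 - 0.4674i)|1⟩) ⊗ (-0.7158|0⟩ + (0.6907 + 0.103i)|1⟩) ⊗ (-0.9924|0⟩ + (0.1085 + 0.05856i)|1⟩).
0.6238|000⟩ + (-0.0682 - 0.03681i)|001⟩ + (-0.6019 - 0.08976i)|010⟩ + (0.06051 + 0.04533i)|011⟩ + (-0.07295 - 0.332i)|100⟩ + (-0.01162 + 0.04061i)|101⟩ + (0.02262 + 0.3309i)|110⟩ + (0.01705 - 0.03751i)|111⟩

amp(|b₁b₂…⟩) = product of the factor amplitudes for bits b₁, b₂, …; only kets whose every factor amplitude is nonzero survive.
|000⟩: (0.8781)(-0.7158)(-0.9924) = 0.6238
|001⟩: (0.8781)(-0.7158)(0.1085 + 0.05856i) = (-0.0682 - 0.03681i)
|010⟩: (0.8781)(0.6907 + 0.103i)(-0.9924) = (-0.6019 - 0.08976i)
|011⟩: (0.8781)(0.6907 + 0.103i)(0.1085 + 0.05856i) = (0.06051 + 0.04533i)
|100⟩: (-0.1027 - 0.4674i)(-0.7158)(-0.9924) = (-0.07295 - 0.332i)
|101⟩: (-0.1027 - 0.4674i)(-0.7158)(0.1085 + 0.05856i) = (-0.01162 + 0.04061i)
|110⟩: (-0.1027 - 0.4674i)(0.6907 + 0.103i)(-0.9924) = (0.02262 + 0.3309i)
|111⟩: (-0.1027 - 0.4674i)(0.6907 + 0.103i)(0.1085 + 0.05856i) = (0.01705 - 0.03751i)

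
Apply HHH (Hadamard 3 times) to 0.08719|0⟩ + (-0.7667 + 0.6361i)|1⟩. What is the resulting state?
(-0.4805 + 0.4498i)|0⟩ + (0.6038 - 0.4498i)|1⟩

H² = I, so H^3 = H: a single Hadamard. With (a, b) = (0.08719, (-0.7667 + 0.6361i)), H gives ((a + b)/√2, (a − b)/√2) = ((-0.4805 + 0.4498i), (0.6038 - 0.4498i)).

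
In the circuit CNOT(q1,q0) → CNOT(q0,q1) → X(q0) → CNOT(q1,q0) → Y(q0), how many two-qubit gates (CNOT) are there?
3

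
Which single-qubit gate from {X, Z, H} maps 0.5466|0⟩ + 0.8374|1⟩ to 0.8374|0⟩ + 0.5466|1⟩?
X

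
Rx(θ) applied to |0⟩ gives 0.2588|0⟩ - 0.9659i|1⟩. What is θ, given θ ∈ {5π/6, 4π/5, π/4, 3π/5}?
5π/6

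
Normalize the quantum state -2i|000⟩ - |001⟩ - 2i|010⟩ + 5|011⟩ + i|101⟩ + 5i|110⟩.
-0.2582i|000⟩ - 0.1291|001⟩ - 0.2582i|010⟩ + 0.6455|011⟩ + 0.1291i|101⟩ + 0.6455i|110⟩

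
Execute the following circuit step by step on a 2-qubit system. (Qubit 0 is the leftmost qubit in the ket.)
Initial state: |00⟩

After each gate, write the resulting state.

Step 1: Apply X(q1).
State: |01⟩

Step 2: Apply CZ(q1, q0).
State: |01⟩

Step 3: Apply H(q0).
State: 1/√2|01⟩ + 1/√2|11⟩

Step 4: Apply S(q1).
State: (1/√2)i|01⟩ + (1/√2)i|11⟩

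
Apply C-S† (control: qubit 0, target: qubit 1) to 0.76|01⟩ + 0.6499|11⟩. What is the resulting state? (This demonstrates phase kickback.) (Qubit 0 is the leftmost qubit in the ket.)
0.76|01⟩ - 0.6499i|11⟩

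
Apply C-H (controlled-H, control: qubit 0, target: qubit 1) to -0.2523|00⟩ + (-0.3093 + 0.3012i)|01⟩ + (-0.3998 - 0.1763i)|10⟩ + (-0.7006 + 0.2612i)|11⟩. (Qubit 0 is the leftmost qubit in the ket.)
-0.2523|00⟩ + (-0.3093 + 0.3012i)|01⟩ + (-0.7781 + 0.06003i)|10⟩ + (0.2127 - 0.3094i)|11⟩

C-H leaves the control-|0⟩ kets |00⟩, |01⟩ unchanged and applies H to qubit 1 on the control-|1⟩ pair (|10⟩, |11⟩).
H = [[1/√2, 1/√2], [1/√2, -1/√2]].
With a = amp(|10⟩) = (-0.3998 - 0.1763i) and b = amp(|11⟩) = (-0.7006 + 0.2612i):
new amp(|10⟩) = (1/√2)·a + (1/√2)·b = (-0.7781 + 0.06003i)
new amp(|11⟩) = (1/√2)·a + (-1/√2)·b = (0.2127 - 0.3094i)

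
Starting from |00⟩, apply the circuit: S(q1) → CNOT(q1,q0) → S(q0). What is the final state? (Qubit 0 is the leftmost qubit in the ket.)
|00⟩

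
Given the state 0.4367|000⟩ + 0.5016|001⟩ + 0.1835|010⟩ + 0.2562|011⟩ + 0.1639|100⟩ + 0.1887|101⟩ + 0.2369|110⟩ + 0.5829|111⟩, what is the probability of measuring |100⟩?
0.02686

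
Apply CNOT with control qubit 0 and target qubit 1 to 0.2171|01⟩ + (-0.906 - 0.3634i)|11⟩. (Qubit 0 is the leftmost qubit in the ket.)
0.2171|01⟩ + (-0.906 - 0.3634i)|10⟩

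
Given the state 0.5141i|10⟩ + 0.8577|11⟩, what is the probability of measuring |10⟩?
0.2643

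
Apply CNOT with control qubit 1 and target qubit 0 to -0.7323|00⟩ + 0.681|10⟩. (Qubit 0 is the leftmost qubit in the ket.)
-0.7323|00⟩ + 0.681|10⟩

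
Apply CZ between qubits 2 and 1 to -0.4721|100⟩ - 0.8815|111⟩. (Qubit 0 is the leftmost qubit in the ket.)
-0.4721|100⟩ + 0.8815|111⟩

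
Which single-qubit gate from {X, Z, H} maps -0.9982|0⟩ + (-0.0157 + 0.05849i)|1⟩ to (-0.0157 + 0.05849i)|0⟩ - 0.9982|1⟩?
X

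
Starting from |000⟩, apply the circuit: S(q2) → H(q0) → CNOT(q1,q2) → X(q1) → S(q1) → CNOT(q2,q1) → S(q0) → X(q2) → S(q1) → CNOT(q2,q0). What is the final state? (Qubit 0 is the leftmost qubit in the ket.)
-(1/√2)i|011⟩ - 1/√2|111⟩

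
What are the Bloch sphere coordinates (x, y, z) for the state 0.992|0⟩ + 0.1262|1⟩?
(0.2504, 0, 0.9681)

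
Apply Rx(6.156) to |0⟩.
-0.998|0⟩ - 0.06355i|1⟩

Rx(6.156) = [[cos(θ/2), −i·sin(θ/2)], [−i·sin(θ/2), cos(θ/2)]]; θ = 6.156, cos(θ/2) ≈ -0.997979, sin(θ/2) ≈ 0.0635498.
With a = amp(|0⟩) = 1 and b = amp(|1⟩) = 0:
new amp(|0⟩) = (-0.997979)·a + (-0.0635498i)·b = -0.998
new amp(|1⟩) = (-0.0635498i)·a + (-0.997979)·b = -0.06355i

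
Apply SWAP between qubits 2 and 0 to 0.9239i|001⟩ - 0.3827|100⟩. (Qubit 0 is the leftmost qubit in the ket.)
-0.3827|001⟩ + 0.9239i|100⟩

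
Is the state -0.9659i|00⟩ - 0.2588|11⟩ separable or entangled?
Entangled

Writing the state as a|00⟩ + b|01⟩ + c|10⟩ + d|11⟩, it is a product state iff ad − bc = 0.
Here (a, b, c, d) = (-0.9659i, 0, 0, -0.2588): ad − bc = (-0.9659i)(-0.2588) − (0)(0) = 0.25i ≠ 0, so the state is entangled.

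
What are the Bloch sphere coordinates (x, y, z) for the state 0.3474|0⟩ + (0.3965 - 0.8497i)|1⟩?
(0.2755, -0.5904, -0.7585)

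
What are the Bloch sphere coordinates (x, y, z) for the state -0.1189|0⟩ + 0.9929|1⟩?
(-0.2361, 0, -0.9717)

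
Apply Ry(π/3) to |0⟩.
0.866|0⟩ + 1/2|1⟩

Ry(π/3) = [[cos(θ/2), −sin(θ/2)], [sin(θ/2), cos(θ/2)]]; θ = π/3, cos(θ/2) ≈ 0.866025, sin(θ/2) ≈ 0.5.
With a = amp(|0⟩) = 1 and b = amp(|1⟩) = 0:
new amp(|0⟩) = (0.866025)·a + (-0.5)·b = 0.866
new amp(|1⟩) = (0.5)·a + (0.866025)·b = 1/2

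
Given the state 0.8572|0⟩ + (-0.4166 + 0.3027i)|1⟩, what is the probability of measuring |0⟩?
0.7348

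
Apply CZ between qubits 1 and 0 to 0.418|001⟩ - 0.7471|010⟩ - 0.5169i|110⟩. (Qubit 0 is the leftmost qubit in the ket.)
0.418|001⟩ - 0.7471|010⟩ + 0.5169i|110⟩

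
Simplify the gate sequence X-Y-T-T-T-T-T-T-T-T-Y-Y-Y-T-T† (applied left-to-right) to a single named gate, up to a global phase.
X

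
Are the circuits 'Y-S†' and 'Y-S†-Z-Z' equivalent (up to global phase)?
Yes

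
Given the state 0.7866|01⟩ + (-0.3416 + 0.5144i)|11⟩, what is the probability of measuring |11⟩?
0.3813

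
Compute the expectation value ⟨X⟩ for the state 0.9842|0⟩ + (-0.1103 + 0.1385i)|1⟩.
-0.2171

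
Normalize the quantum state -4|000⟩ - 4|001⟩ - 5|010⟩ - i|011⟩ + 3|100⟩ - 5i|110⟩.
-0.417|000⟩ - 0.417|001⟩ - 0.5213|010⟩ - 0.1043i|011⟩ + 0.3128|100⟩ - 0.5213i|110⟩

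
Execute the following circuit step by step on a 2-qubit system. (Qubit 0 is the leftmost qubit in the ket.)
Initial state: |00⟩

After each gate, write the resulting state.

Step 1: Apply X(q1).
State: |01⟩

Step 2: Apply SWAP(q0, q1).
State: |10⟩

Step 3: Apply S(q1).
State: |10⟩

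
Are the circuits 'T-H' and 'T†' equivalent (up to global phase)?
No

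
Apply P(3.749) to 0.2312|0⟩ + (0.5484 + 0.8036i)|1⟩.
0.2312|0⟩ + (0.008339 - 0.9729i)|1⟩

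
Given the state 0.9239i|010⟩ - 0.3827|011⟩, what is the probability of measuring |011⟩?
0.1465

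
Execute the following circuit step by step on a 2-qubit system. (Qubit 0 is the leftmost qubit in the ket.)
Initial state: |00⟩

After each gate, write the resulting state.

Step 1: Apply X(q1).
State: |01⟩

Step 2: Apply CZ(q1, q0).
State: |01⟩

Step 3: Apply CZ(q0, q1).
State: |01⟩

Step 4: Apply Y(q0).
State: i|11⟩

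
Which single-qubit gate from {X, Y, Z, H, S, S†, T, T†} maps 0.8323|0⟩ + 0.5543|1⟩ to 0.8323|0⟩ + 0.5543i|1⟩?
S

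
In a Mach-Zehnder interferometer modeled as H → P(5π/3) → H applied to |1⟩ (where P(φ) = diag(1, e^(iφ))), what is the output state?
(0.25 + 0.433i)|0⟩ + (0.75 - 0.433i)|1⟩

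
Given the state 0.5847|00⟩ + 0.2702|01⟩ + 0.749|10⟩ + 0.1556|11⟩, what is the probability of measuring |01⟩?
0.07301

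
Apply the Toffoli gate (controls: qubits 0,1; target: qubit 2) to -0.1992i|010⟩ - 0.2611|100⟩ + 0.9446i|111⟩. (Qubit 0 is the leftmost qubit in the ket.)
-0.1992i|010⟩ - 0.2611|100⟩ + 0.9446i|110⟩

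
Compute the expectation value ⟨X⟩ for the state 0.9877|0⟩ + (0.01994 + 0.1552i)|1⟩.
0.03939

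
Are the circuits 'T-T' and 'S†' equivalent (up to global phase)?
No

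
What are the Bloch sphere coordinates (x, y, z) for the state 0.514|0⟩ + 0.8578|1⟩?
(0.8818, 0, -0.4716)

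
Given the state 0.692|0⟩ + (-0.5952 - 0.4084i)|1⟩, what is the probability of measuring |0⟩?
0.4789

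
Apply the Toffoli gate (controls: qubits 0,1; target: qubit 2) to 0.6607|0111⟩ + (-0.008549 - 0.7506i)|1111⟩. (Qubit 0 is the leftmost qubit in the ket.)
0.6607|0111⟩ + (-0.008549 - 0.7506i)|1101⟩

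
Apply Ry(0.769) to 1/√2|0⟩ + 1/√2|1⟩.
0.3902|0⟩ + 0.9207|1⟩

Ry(0.769) = [[cos(θ/2), −sin(θ/2)], [sin(θ/2), cos(θ/2)]]; θ = 0.769, cos(θ/2) ≈ 0.926986, sin(θ/2) ≈ 0.375096.
With a = amp(|0⟩) = 1/√2 and b = amp(|1⟩) = 1/√2:
new amp(|0⟩) = (0.926986)·a + (-0.375096)·b = 0.3902
new amp(|1⟩) = (0.375096)·a + (0.926986)·b = 0.9207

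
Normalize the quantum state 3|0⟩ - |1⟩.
0.9487|0⟩ - 0.3162|1⟩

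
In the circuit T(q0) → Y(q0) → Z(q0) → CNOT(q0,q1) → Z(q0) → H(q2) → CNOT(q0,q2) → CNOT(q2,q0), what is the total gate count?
8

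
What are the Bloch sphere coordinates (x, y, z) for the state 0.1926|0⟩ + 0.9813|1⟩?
(0.378, 0, -0.9259)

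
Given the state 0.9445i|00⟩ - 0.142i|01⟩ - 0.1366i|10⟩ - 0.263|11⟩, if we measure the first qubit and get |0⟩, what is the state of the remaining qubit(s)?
0.9889i|0⟩ - 0.1487i|1⟩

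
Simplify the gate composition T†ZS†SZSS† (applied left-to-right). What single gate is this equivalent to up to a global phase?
T†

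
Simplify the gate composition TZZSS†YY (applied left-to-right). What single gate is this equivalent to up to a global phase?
T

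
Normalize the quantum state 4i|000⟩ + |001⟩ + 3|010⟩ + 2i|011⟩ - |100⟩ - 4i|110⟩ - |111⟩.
(1/√3)i|000⟩ + 0.1443|001⟩ + 0.433|010⟩ + 0.2887i|011⟩ - 0.1443|100⟩ - (1/√3)i|110⟩ - 0.1443|111⟩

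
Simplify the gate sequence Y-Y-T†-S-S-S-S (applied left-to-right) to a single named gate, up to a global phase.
T†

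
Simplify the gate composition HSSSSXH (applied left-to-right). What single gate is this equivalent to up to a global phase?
Z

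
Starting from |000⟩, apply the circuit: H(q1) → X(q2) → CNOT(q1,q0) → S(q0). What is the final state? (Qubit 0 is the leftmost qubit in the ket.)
1/√2|001⟩ + (1/√2)i|111⟩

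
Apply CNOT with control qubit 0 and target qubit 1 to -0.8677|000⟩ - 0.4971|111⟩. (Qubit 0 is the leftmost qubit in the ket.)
-0.8677|000⟩ - 0.4971|101⟩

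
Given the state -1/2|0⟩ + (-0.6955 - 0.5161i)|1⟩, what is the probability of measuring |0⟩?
1/4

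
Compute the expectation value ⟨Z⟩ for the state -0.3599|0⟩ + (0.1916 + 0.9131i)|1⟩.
-0.7409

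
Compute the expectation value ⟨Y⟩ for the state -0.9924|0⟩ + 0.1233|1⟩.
0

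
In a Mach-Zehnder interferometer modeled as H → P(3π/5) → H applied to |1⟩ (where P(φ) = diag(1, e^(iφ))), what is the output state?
(0.6545 - 0.4755i)|0⟩ + (0.3455 + 0.4755i)|1⟩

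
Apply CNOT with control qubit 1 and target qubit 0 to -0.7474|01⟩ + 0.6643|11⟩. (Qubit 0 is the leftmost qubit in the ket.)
0.6643|01⟩ - 0.7474|11⟩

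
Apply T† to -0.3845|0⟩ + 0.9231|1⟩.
-0.3845|0⟩ + (0.6527 - 0.6527i)|1⟩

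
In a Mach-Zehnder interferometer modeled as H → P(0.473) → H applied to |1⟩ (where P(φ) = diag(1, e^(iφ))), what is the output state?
(0.0549 - 0.2278i)|0⟩ + (0.9451 + 0.2278i)|1⟩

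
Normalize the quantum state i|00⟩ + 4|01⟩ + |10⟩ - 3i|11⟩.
0.1925i|00⟩ + 0.7698|01⟩ + 0.1925|10⟩ - (1/√3)i|11⟩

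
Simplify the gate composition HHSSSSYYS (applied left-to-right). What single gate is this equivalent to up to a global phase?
S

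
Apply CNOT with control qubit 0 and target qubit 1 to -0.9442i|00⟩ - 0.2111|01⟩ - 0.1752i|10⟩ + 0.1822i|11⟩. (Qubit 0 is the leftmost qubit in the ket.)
-0.9442i|00⟩ - 0.2111|01⟩ + 0.1822i|10⟩ - 0.1752i|11⟩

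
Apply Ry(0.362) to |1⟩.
-0.18|0⟩ + 0.9837|1⟩

Ry(0.362) = [[cos(θ/2), −sin(θ/2)], [sin(θ/2), cos(θ/2)]]; θ = 0.362, cos(θ/2) ≈ 0.983664, sin(θ/2) ≈ 0.180013.
With a = amp(|0⟩) = 0 and b = amp(|1⟩) = 1:
new amp(|0⟩) = (0.983664)·a + (-0.180013)·b = -0.18
new amp(|1⟩) = (0.180013)·a + (0.983664)·b = 0.9837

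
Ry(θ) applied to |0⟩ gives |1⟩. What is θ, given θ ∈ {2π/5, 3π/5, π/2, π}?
π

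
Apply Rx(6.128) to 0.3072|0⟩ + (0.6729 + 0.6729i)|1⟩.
(-0.2541 - 0.05216i)|0⟩ + (-0.6709 - 0.6947i)|1⟩

Rx(6.128) = [[cos(θ/2), −i·sin(θ/2)], [−i·sin(θ/2), cos(θ/2)]]; θ = 6.128, cos(θ/2) ≈ -0.996991, sin(θ/2) ≈ 0.0775148.
With a = amp(|0⟩) = 0.3072 and b = amp(|1⟩) = (0.6729 + 0.6729i):
new amp(|0⟩) = (-0.996991)·a + (-0.0775148i)·b = (-0.2541 - 0.05216i)
new amp(|1⟩) = (-0.0775148i)·a + (-0.996991)·b = (-0.6709 - 0.6947i)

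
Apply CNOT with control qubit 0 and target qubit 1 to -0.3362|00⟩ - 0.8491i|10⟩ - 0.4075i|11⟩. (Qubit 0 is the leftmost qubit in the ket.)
-0.3362|00⟩ - 0.4075i|10⟩ - 0.8491i|11⟩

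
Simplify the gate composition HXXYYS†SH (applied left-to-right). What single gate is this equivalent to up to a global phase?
I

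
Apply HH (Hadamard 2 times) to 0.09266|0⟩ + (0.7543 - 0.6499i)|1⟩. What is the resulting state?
0.09266|0⟩ + (0.7543 - 0.6499i)|1⟩

H² = I, so an even number of Hadamards cancels: H^2 = I and the state is unchanged.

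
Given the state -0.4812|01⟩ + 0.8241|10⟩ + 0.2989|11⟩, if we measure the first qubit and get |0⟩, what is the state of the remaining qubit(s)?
-|1⟩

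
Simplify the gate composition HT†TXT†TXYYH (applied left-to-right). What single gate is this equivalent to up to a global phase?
I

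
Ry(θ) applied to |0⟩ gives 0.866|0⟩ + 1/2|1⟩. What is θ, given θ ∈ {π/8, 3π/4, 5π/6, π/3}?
π/3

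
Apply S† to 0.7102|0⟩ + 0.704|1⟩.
0.7102|0⟩ - 0.704i|1⟩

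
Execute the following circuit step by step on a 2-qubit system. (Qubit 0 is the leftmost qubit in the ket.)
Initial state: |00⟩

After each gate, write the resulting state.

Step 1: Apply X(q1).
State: |01⟩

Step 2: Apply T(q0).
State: |01⟩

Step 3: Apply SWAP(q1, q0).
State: |10⟩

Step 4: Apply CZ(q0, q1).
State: |10⟩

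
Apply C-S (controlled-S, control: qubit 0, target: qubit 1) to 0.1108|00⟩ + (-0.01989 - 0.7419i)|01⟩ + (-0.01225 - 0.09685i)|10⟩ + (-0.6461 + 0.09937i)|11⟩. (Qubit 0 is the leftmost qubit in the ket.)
0.1108|00⟩ + (-0.01989 - 0.7419i)|01⟩ + (-0.01225 - 0.09685i)|10⟩ + (-0.09937 - 0.6461i)|11⟩

C-S leaves the control-|0⟩ kets |00⟩, |01⟩ unchanged and applies S to qubit 1 on the control-|1⟩ pair (|10⟩, |11⟩).
S = [[1, 0], [0, i]].
With a = amp(|10⟩) = (-0.01225 - 0.09685i) and b = amp(|11⟩) = (-0.6461 + 0.09937i):
new amp(|10⟩) = (1)·a = (-0.01225 - 0.09685i)
new amp(|11⟩) = (i)·b = (-0.09937 - 0.6461i)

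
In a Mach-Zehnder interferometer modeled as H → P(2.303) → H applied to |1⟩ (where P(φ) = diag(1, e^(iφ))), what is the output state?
(0.8343 - 0.3719i)|0⟩ + (0.1657 + 0.3719i)|1⟩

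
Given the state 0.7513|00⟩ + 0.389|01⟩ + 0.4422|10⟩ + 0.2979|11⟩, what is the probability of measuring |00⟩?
0.5645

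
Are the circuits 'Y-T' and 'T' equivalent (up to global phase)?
No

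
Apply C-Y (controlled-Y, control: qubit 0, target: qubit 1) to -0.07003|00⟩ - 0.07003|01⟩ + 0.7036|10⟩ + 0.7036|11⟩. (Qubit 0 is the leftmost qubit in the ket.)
-0.07003|00⟩ - 0.07003|01⟩ - 0.7036i|10⟩ + 0.7036i|11⟩

C-Y leaves the control-|0⟩ kets |00⟩, |01⟩ unchanged and applies Y to qubit 1 on the control-|1⟩ pair (|10⟩, |11⟩).
Y = [[0, -i], [i, 0]].
With a = amp(|10⟩) = 0.7036 and b = amp(|11⟩) = 0.7036:
new amp(|10⟩) = (-i)·b = -0.7036i
new amp(|11⟩) = (i)·a = 0.7036i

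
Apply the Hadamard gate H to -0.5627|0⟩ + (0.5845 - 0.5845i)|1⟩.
(0.01541 - 0.4133i)|0⟩ + (-0.8112 + 0.4133i)|1⟩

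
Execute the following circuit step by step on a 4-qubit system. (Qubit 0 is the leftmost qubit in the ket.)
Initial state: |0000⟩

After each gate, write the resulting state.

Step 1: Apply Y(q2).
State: i|0010⟩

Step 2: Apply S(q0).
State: i|0010⟩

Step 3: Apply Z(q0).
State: i|0010⟩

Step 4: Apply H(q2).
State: (1/√2)i|0000⟩ - (1/√2)i|0010⟩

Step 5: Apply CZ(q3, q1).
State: (1/√2)i|0000⟩ - (1/√2)i|0010⟩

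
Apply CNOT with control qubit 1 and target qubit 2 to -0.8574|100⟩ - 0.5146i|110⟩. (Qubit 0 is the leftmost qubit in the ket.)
-0.8574|100⟩ - 0.5146i|111⟩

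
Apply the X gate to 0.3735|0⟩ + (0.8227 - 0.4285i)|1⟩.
(0.8227 - 0.4285i)|0⟩ + 0.3735|1⟩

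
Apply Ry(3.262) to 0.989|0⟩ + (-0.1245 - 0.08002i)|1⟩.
(0.06477 + 0.07988i)|0⟩ + (0.9947 + 0.004815i)|1⟩

Ry(3.262) = [[cos(θ/2), −sin(θ/2)], [sin(θ/2), cos(θ/2)]]; θ = 3.262, cos(θ/2) ≈ -0.0601673, sin(θ/2) ≈ 0.998188.
With a = amp(|0⟩) = 0.989 and b = amp(|1⟩) = (-0.1245 - 0.08002i):
new amp(|0⟩) = (-0.0601673)·a + (-0.998188)·b = (0.06477 + 0.07988i)
new amp(|1⟩) = (0.998188)·a + (-0.0601673)·b = (0.9947 + 0.004815i)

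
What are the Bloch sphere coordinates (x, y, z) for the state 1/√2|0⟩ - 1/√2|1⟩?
(-1, 0, 0)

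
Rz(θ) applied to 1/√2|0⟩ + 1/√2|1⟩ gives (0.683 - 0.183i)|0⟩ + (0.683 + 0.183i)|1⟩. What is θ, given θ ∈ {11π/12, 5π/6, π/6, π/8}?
π/6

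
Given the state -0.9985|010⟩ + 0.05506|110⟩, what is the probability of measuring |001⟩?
0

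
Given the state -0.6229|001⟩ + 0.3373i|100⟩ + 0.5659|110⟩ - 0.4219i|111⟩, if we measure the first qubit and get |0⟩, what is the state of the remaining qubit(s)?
-|01⟩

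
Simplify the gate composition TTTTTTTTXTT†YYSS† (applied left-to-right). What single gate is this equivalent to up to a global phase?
X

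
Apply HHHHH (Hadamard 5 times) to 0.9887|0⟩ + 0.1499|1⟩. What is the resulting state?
0.8051|0⟩ + 0.5931|1⟩

H² = I, so H^5 = H: a single Hadamard. With (a, b) = (0.9887, 0.1499), H gives ((a + b)/√2, (a − b)/√2) = (0.8051, 0.5931).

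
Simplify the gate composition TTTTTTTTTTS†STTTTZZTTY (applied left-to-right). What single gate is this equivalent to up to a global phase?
Y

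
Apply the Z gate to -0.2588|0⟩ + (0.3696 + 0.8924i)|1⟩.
-0.2588|0⟩ + (-0.3696 - 0.8924i)|1⟩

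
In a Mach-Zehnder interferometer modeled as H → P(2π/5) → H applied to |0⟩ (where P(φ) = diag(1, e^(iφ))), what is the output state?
(0.6545 + 0.4755i)|0⟩ + (0.3455 - 0.4755i)|1⟩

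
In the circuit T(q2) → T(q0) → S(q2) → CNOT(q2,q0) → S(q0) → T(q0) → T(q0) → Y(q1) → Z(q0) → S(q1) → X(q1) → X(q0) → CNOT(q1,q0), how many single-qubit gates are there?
11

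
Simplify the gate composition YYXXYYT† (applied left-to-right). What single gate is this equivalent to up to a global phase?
T†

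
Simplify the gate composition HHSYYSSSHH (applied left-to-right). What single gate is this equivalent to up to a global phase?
I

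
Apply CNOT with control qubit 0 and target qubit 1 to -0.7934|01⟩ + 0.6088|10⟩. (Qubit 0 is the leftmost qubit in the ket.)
-0.7934|01⟩ + 0.6088|11⟩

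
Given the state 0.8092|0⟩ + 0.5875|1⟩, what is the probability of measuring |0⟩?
0.6548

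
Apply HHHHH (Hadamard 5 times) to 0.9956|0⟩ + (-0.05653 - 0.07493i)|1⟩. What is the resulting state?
(0.664 - 0.05298i)|0⟩ + (0.744 + 0.05298i)|1⟩

H² = I, so H^5 = H: a single Hadamard. With (a, b) = (0.9956, (-0.05653 - 0.07493i)), H gives ((a + b)/√2, (a − b)/√2) = ((0.664 - 0.05298i), (0.744 + 0.05298i)).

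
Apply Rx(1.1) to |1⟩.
-0.5227i|0⟩ + 0.8525|1⟩

Rx(1.1) = [[cos(θ/2), −i·sin(θ/2)], [−i·sin(θ/2), cos(θ/2)]]; θ = 1.1, cos(θ/2) ≈ 0.852525, sin(θ/2) ≈ 0.522687.
With a = amp(|0⟩) = 0 and b = amp(|1⟩) = 1:
new amp(|0⟩) = (0.852525)·a + (-0.522687i)·b = -0.5227i
new amp(|1⟩) = (-0.522687i)·a + (0.852525)·b = 0.8525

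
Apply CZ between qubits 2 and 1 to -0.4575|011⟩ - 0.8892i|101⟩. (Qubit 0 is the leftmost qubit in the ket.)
0.4575|011⟩ - 0.8892i|101⟩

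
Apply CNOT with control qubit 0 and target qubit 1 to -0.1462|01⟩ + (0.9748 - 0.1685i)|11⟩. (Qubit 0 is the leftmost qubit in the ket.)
-0.1462|01⟩ + (0.9748 - 0.1685i)|10⟩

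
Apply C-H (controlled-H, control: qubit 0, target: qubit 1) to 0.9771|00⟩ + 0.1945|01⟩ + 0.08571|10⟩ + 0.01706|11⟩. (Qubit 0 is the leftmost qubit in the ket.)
0.9771|00⟩ + 0.1945|01⟩ + 0.07267|10⟩ + 0.04854|11⟩

C-H leaves the control-|0⟩ kets |00⟩, |01⟩ unchanged and applies H to qubit 1 on the control-|1⟩ pair (|10⟩, |11⟩).
H = [[1/√2, 1/√2], [1/√2, -1/√2]].
With a = amp(|10⟩) = 0.08571 and b = amp(|11⟩) = 0.01706:
new amp(|10⟩) = (1/√2)·a + (1/√2)·b = 0.07267
new amp(|11⟩) = (1/√2)·a + (-1/√2)·b = 0.04854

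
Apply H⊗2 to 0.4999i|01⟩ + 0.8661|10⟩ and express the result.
(0.4331 + 0.25i)|00⟩ + (0.4331 - 0.25i)|01⟩ + (-0.4331 + 0.25i)|10⟩ + (-0.4331 - 0.25i)|11⟩

H⊗2 gives amp(|y⟩) = (1/2) Σ_x (−1)^(x·y) amp(|x⟩), where x·y is the number of positions in which both x and y have a 1.
|00⟩: (0.4999i + 0.8661)/2 = (0.4331 + 0.25i)
|01⟩: (-0.4999i + 0.8661)/2 = (0.4331 - 0.25i)
|10⟩: (0.4999i - 0.8661)/2 = (-0.4331 + 0.25i)
|11⟩: (-0.4999i - 0.8661)/2 = (-0.4331 - 0.25i)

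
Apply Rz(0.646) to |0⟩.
(0.9483 - 0.3174i)|0⟩

Rz(0.646) = [[e^(−iθ/2), 0], [0, e^(iθ/2)]] with e^(±iθ/2) = cos(θ/2) ± i·sin(θ/2); θ = 0.646, cos(θ/2) ≈ 0.948287, sin(θ/2) ≈ 0.317413.
With a = amp(|0⟩) = 1 and b = amp(|1⟩) = 0:
new amp(|0⟩) = (0.948287 - 0.317413i)·a = (0.9483 - 0.3174i)
new amp(|1⟩) = (0.948287 + 0.317413i)·b = 0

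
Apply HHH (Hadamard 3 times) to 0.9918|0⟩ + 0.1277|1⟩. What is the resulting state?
0.7916|0⟩ + 0.611|1⟩

H² = I, so H^3 = H: a single Hadamard. With (a, b) = (0.9918, 0.1277), H gives ((a + b)/√2, (a − b)/√2) = (0.7916, 0.611).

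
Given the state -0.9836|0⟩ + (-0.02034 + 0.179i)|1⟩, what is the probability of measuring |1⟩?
0.03245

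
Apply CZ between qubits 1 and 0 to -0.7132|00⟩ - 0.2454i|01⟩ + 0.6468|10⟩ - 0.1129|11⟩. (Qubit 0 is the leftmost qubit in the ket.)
-0.7132|00⟩ - 0.2454i|01⟩ + 0.6468|10⟩ + 0.1129|11⟩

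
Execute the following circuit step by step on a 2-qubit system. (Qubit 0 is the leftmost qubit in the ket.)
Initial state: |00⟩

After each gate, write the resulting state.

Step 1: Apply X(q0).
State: |10⟩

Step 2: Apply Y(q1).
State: i|11⟩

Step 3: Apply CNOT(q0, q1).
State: i|10⟩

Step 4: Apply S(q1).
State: i|10⟩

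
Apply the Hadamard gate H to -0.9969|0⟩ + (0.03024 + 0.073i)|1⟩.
(-0.6835 + 0.05162i)|0⟩ + (-0.7263 - 0.05162i)|1⟩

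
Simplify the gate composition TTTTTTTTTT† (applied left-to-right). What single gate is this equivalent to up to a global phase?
I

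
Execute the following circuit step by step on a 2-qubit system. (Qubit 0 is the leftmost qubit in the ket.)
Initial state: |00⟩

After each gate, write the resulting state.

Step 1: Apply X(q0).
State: |10⟩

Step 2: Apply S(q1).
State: |10⟩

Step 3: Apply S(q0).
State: i|10⟩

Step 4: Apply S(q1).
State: i|10⟩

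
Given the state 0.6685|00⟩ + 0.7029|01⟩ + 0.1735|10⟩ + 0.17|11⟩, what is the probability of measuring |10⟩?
0.0301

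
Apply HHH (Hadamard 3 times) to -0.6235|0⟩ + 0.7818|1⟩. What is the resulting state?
0.1119|0⟩ - 0.9937|1⟩

H² = I, so H^3 = H: a single Hadamard. With (a, b) = (-0.6235, 0.7818), H gives ((a + b)/√2, (a − b)/√2) = (0.1119, -0.9937).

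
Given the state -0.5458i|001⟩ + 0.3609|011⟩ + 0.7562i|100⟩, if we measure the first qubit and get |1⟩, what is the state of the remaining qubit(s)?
i|00⟩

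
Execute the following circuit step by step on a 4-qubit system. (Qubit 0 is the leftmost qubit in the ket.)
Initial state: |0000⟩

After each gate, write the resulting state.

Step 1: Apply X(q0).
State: |1000⟩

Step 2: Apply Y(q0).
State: -i|0000⟩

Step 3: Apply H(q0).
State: -(1/√2)i|0000⟩ - (1/√2)i|1000⟩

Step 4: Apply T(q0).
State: -(1/√2)i|0000⟩ + (1/2 - (1/2)i)|1000⟩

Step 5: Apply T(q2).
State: -(1/√2)i|0000⟩ + (1/2 - (1/2)i)|1000⟩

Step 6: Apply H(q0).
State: (1/√8 - 0.8536i)|0000⟩ + (-1/√8 - 0.1464i)|1000⟩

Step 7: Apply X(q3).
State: (1/√8 - 0.8536i)|0001⟩ + (-1/√8 - 0.1464i)|1001⟩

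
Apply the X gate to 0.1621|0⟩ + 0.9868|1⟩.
0.9868|0⟩ + 0.1621|1⟩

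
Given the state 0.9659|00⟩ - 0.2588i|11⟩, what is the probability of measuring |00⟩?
0.933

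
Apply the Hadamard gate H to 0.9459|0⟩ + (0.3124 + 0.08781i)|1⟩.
(0.8898 + 0.06209i)|0⟩ + (0.448 - 0.06209i)|1⟩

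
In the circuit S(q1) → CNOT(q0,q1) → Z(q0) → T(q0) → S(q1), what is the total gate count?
5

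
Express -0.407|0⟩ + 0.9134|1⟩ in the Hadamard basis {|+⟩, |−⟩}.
0.3581|+⟩ - 0.9337|−⟩

With |ψ⟩ = α|0⟩ + β|1⟩, the Hadamard-basis coefficients are ⟨+|ψ⟩ = (α + β)/√2 and ⟨−|ψ⟩ = (α − β)/√2.
Here α = -0.407, β = 0.9134: (α + β)/√2 = 0.3581, (α − β)/√2 = -0.9337.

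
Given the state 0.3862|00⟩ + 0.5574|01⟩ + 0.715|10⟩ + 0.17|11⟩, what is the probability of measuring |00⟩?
0.1492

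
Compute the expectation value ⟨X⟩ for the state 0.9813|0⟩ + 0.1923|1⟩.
0.3774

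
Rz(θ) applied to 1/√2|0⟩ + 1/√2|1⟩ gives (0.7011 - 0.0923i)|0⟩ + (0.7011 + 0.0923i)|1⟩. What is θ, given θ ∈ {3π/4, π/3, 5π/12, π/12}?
π/12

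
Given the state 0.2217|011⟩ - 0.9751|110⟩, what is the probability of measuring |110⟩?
0.9508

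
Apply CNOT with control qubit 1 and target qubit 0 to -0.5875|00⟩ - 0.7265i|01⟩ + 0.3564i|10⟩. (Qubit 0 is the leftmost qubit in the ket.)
-0.5875|00⟩ + 0.3564i|10⟩ - 0.7265i|11⟩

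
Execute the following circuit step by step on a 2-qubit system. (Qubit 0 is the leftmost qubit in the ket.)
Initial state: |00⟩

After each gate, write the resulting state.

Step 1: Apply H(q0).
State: 1/√2|00⟩ + 1/√2|10⟩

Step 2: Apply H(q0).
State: |00⟩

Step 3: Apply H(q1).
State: 1/√2|00⟩ + 1/√2|01⟩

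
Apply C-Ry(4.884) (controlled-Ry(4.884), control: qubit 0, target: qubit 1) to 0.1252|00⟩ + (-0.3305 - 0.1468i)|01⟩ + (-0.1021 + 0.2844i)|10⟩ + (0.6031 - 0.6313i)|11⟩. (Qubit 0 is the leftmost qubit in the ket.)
0.1252|00⟩ + (-0.3305 - 0.1468i)|01⟩ + (-0.3102 + 0.1889i)|10⟩ + (-0.5272 + 0.6661i)|11⟩

C-Ry(4.884) leaves the control-|0⟩ kets |00⟩, |01⟩ unchanged and applies Ry(4.884) to qubit 1 on the control-|1⟩ pair (|10⟩, |11⟩).
Ry(4.884) = [[cos(θ/2), −sin(θ/2)], [sin(θ/2), cos(θ/2)]]; θ = 4.884, cos(θ/2) ≈ -0.765105, sin(θ/2) ≈ 0.643906.
With a = amp(|10⟩) = (-0.1021 + 0.2844i) and b = amp(|11⟩) = (0.6031 - 0.6313i):
new amp(|10⟩) = (-0.765105)·a + (-0.643906)·b = (-0.3102 + 0.1889i)
new amp(|11⟩) = (0.643906)·a + (-0.765105)·b = (-0.5272 + 0.6661i)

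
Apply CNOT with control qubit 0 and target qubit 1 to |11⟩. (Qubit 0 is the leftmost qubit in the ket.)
|10⟩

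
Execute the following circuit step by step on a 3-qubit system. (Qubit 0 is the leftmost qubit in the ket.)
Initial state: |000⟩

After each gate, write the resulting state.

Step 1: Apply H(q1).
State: 1/√2|000⟩ + 1/√2|010⟩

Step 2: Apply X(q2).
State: 1/√2|001⟩ + 1/√2|011⟩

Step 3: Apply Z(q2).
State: -1/√2|001⟩ - 1/√2|011⟩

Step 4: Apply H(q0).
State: -1/2|001⟩ - 1/2|011⟩ - 1/2|101⟩ - 1/2|111⟩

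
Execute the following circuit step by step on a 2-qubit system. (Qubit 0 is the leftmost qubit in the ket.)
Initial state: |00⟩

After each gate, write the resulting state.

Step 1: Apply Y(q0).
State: i|10⟩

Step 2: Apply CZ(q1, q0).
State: i|10⟩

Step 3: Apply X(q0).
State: i|00⟩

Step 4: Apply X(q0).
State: i|10⟩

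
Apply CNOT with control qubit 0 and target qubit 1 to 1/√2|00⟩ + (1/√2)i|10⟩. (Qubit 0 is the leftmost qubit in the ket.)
1/√2|00⟩ + (1/√2)i|11⟩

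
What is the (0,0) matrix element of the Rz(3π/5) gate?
(0.5878 - 0.809i)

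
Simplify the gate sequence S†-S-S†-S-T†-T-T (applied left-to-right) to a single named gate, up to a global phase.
T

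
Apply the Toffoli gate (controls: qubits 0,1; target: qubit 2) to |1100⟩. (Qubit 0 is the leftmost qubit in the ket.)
|1110⟩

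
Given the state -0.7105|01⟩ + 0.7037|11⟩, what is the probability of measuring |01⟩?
0.5048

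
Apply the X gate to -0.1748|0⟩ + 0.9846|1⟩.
0.9846|0⟩ - 0.1748|1⟩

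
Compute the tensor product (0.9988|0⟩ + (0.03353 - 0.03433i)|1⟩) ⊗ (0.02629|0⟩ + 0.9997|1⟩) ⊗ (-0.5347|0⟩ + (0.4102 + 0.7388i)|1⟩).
-0.01404|000⟩ + (0.01077 + 0.0194i)|001⟩ - 0.5339|010⟩ + (0.4096 + 0.7377i)|011⟩ + (-0.0004713 + 0.0004826i)|100⟩ + (0.001028 + 0.000281i)|101⟩ + (-0.01792 + 0.01835i)|110⟩ + (0.03911 + 0.01069i)|111⟩

amp(|b₁b₂…⟩) = product of the factor amplitudes for bits b₁, b₂, …; only kets whose every factor amplitude is nonzero survive.
|000⟩: (0.9988)(0.02629)(-0.5347) = -0.01404
|001⟩: (0.9988)(0.02629)(0.4102 + 0.7388i) = (0.01077 + 0.0194i)
|010⟩: (0.9988)(0.9997)(-0.5347) = -0.5339
|011⟩: (0.9988)(0.9997)(0.4102 + 0.7388i) = (0.4096 + 0.7377i)
|100⟩: (0.03353 - 0.03433i)(0.02629)(-0.5347) = (-0.0004713 + 0.0004826i)
|101⟩: (0.03353 - 0.03433i)(0.02629)(0.4102 + 0.7388i) = (0.001028 + 0.000281i)
|110⟩: (0.03353 - 0.03433i)(0.9997)(-0.5347) = (-0.01792 + 0.01835i)
|111⟩: (0.03353 - 0.03433i)(0.9997)(0.4102 + 0.7388i) = (0.03911 + 0.01069i)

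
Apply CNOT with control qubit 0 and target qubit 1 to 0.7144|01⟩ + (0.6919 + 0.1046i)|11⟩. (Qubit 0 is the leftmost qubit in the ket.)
0.7144|01⟩ + (0.6919 + 0.1046i)|10⟩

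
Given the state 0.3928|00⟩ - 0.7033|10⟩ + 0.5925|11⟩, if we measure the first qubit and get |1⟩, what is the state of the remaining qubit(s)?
-0.7648|0⟩ + 0.6443|1⟩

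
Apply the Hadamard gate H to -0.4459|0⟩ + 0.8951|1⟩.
0.3176|0⟩ - 0.9482|1⟩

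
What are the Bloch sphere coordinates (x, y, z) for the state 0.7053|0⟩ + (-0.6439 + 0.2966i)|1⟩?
(-0.9083, 0.4184, -0.005131)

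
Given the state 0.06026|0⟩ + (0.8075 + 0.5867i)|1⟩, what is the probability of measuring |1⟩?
0.9963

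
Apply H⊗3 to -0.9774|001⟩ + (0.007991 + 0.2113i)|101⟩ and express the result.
(-0.3427 + 0.07471i)|000⟩ + (0.3427 - 0.07471i)|001⟩ + (-0.3427 + 0.07471i)|010⟩ + (0.3427 - 0.07471i)|011⟩ + (-0.3484 - 0.07471i)|100⟩ + (0.3484 + 0.07471i)|101⟩ + (-0.3484 - 0.07471i)|110⟩ + (0.3484 + 0.07471i)|111⟩

H⊗3 gives amp(|y⟩) = (1/2√2) Σ_x (−1)^(x·y) amp(|x⟩), where x·y is the number of positions in which both x and y have a 1.
|000⟩: (-0.9774 + (0.007991 + 0.2113i))/(2√2) = (-0.3427 + 0.07471i)
|001⟩: (0.9774 - (0.007991 + 0.2113i))/(2√2) = (0.3427 - 0.07471i)
|010⟩: (-0.9774 + (0.007991 + 0.2113i))/(2√2) = (-0.3427 + 0.07471i)
|011⟩: (0.9774 - (0.007991 + 0.2113i))/(2√2) = (0.3427 - 0.07471i)
|100⟩: (-0.9774 - (0.007991 + 0.2113i))/(2√2) = (-0.3484 - 0.07471i)
|101⟩: (0.9774 + (0.007991 + 0.2113i))/(2√2) = (0.3484 + 0.07471i)
|110⟩: (-0.9774 - (0.007991 + 0.2113i))/(2√2) = (-0.3484 - 0.07471i)
|111⟩: (0.9774 + (0.007991 + 0.2113i))/(2√2) = (0.3484 + 0.07471i)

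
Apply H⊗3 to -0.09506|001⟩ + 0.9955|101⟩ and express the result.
0.3184|000⟩ - 0.3184|001⟩ + 0.3184|010⟩ - 0.3184|011⟩ - 0.3856|100⟩ + 0.3856|101⟩ - 0.3856|110⟩ + 0.3856|111⟩

H⊗3 gives amp(|y⟩) = (1/2√2) Σ_x (−1)^(x·y) amp(|x⟩), where x·y is the number of positions in which both x and y have a 1.
|000⟩: (-0.09506 + 0.9955)/(2√2) = 0.3184
|001⟩: (0.09506 - 0.9955)/(2√2) = -0.3184
|010⟩: (-0.09506 + 0.9955)/(2√2) = 0.3184
|011⟩: (0.09506 - 0.9955)/(2√2) = -0.3184
|100⟩: (-0.09506 - 0.9955)/(2√2) = -0.3856
|101⟩: (0.09506 + 0.9955)/(2√2) = 0.3856
|110⟩: (-0.09506 - 0.9955)/(2√2) = -0.3856
|111⟩: (0.09506 + 0.9955)/(2√2) = 0.3856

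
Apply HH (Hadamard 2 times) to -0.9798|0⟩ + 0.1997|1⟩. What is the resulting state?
-0.9798|0⟩ + 0.1997|1⟩

H² = I, so an even number of Hadamards cancels: H^2 = I and the state is unchanged.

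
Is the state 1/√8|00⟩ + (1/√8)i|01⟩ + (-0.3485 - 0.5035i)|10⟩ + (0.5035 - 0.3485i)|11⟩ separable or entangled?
Separable

Writing the state as a|00⟩ + b|01⟩ + c|10⟩ + d|11⟩, it is a product state iff ad − bc = 0.
Here (a, b, c, d) = (1/√8, (1/√8)i, (-0.3485 - 0.5035i), (0.5035 - 0.3485i)): ad − bc = (1/√8)(0.5035 - 0.3485i) − ((1/√8)i)(-0.3485 - 0.5035i) = 0, so the state is separable.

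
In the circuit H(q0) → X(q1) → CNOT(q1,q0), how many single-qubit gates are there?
2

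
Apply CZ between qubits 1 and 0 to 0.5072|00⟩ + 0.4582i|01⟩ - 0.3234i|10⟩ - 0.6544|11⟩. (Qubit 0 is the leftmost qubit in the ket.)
0.5072|00⟩ + 0.4582i|01⟩ - 0.3234i|10⟩ + 0.6544|11⟩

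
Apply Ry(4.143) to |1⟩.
-0.8772|0⟩ - 0.48|1⟩

Ry(4.143) = [[cos(θ/2), −sin(θ/2)], [sin(θ/2), cos(θ/2)]]; θ = 4.143, cos(θ/2) ≈ -0.480043, sin(θ/2) ≈ 0.877245.
With a = amp(|0⟩) = 0 and b = amp(|1⟩) = 1:
new amp(|0⟩) = (-0.480043)·a + (-0.877245)·b = -0.8772
new amp(|1⟩) = (0.877245)·a + (-0.480043)·b = -0.48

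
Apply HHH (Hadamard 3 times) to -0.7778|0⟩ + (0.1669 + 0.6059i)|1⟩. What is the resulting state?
(-0.432 + 0.4284i)|0⟩ + (-0.668 - 0.4284i)|1⟩

H² = I, so H^3 = H: a single Hadamard. With (a, b) = (-0.7778, (0.1669 + 0.6059i)), H gives ((a + b)/√2, (a − b)/√2) = ((-0.432 + 0.4284i), (-0.668 - 0.4284i)).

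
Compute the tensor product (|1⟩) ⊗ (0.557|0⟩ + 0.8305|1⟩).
0.557|10⟩ + 0.8305|11⟩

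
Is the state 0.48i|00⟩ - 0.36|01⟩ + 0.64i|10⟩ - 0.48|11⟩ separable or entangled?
Separable

Writing the state as a|00⟩ + b|01⟩ + c|10⟩ + d|11⟩, it is a product state iff ad − bc = 0.
Here (a, b, c, d) = (0.48i, -0.36, 0.64i, -0.48): ad − bc = (0.48i)(-0.48) − (-0.36)(0.64i) = 0, so the state is separable.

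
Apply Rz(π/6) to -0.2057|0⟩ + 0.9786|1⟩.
(-0.1987 + 0.05324i)|0⟩ + (0.9453 + 0.2533i)|1⟩

Rz(π/6) = [[e^(−iθ/2), 0], [0, e^(iθ/2)]] with e^(±iθ/2) = cos(θ/2) ± i·sin(θ/2); θ = π/6, cos(θ/2) ≈ 0.965926, sin(θ/2) ≈ 0.258819.
With a = amp(|0⟩) = -0.2057 and b = amp(|1⟩) = 0.9786:
new amp(|0⟩) = (0.965926 - 0.258819i)·a = (-0.1987 + 0.05324i)
new amp(|1⟩) = (0.965926 + 0.258819i)·b = (0.9453 + 0.2533i)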